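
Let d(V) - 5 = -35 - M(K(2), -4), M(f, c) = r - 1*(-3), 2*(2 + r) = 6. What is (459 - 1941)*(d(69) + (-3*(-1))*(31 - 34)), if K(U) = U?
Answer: 63726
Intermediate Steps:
r = 1 (r = -2 + (½)*6 = -2 + 3 = 1)
M(f, c) = 4 (M(f, c) = 1 - 1*(-3) = 1 + 3 = 4)
d(V) = -34 (d(V) = 5 + (-35 - 1*4) = 5 + (-35 - 4) = 5 - 39 = -34)
(459 - 1941)*(d(69) + (-3*(-1))*(31 - 34)) = (459 - 1941)*(-34 + (-3*(-1))*(31 - 34)) = -1482*(-34 + 3*(-3)) = -1482*(-34 - 9) = -1482*(-43) = 63726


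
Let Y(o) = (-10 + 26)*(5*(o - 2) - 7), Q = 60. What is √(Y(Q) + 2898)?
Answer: √7426 ≈ 86.174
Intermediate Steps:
Y(o) = -272 + 80*o (Y(o) = 16*(5*(-2 + o) - 7) = 16*((-10 + 5*o) - 7) = 16*(-17 + 5*o) = -272 + 80*o)
√(Y(Q) + 2898) = √((-272 + 80*60) + 2898) = √((-272 + 4800) + 2898) = √(4528 + 2898) = √7426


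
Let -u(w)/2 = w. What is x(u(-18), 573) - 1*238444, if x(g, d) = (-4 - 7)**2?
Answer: -238323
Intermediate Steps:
u(w) = -2*w
x(g, d) = 121 (x(g, d) = (-11)**2 = 121)
x(u(-18), 573) - 1*238444 = 121 - 1*238444 = 121 - 238444 = -238323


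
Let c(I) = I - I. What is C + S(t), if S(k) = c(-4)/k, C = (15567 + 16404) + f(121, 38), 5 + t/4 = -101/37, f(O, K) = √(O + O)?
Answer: 31971 + 11*√2 ≈ 31987.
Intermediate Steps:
f(O, K) = √2*√O (f(O, K) = √(2*O) = √2*√O)
c(I) = 0
t = -1144/37 (t = -20 + 4*(-101/37) = -20 - 404/37 = -1144/37 ≈ -30.919)
C = 31971 + 11*√2 (C = (15567 + 16404) + √2*√121 = 31971 + √2*11 = 31971 + 11*√2 ≈ 31987.)
S(k) = 0 (S(k) = 0/k = 0)
C + S(t) = (31971 + 11*√2) + 0 = 31971 + 11*√2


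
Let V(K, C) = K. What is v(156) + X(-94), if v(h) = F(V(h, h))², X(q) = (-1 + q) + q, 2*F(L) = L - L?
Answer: -189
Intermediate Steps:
F(L) = 0 (F(L) = (L - L)/2 = (½)*0 = 0)
X(q) = -1 + 2*q
v(h) = 0 (v(h) = 0² = 0)
v(156) + X(-94) = 0 + (-1 + 2*(-94)) = 0 + (-1 - 188) = 0 - 189 = -189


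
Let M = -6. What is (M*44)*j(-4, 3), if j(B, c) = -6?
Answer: 1584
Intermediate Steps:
(M*44)*j(-4, 3) = -6*44*(-6) = -264*(-6) = 1584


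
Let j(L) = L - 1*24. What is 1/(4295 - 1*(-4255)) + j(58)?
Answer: 290701/8550 ≈ 34.000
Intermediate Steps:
j(L) = -24 + L (j(L) = L - 24 = -24 + L)
1/(4295 - 1*(-4255)) + j(58) = 1/(4295 - 1*(-4255)) + (-24 + 58) = 1/(4295 + 4255) + 34 = 1/8550 + 34 = 290701/8550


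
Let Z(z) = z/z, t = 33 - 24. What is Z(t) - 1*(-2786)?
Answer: 2787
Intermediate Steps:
t = 9
Z(z) = 1
Z(t) - 1*(-2786) = 1 - 1*(-2786) = 1 + 2786 = 2787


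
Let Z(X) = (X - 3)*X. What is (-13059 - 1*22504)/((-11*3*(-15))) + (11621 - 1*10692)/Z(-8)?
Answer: -242699/3960 ≈ -61.288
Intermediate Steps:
Z(X) = X*(-3 + X) (Z(X) = (-3 + X)*X = X*(-3 + X))
(-13059 - 1*22504)/((-11*3*(-15))) + (11621 - 1*10692)/Z(-8) = (-13059 - 1*22504)/((-11*3*(-15))) + (11621 - 1*10692)/((-8*(-3 - 8))) = (-13059 - 22504)/((-33*(-15))) + (11621 - 10692)/((-8*(-11))) = -35563/495 + 929/88 = -35563*1/495 + 929*(1/88) = -3233/45 + 929/88 = -242699/3960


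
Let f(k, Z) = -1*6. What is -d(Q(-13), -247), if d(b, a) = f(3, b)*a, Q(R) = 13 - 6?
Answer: -1482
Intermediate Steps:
f(k, Z) = -6
Q(R) = 7
d(b, a) = -6*a
-d(Q(-13), -247) = -(-6)*(-247) = -1*1482 = -1482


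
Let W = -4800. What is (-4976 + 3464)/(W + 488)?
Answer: 27/77 ≈ 0.35065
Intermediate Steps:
(-4976 + 3464)/(W + 488) = (-4976 + 3464)/(-4800 + 488) = -1512/(-4312) = -1512*(-1/4312) = 27/77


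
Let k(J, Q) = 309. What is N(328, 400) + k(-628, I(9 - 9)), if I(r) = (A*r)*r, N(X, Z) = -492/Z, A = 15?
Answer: 30777/100 ≈ 307.77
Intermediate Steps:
I(r) = 15*r² (I(r) = (15*r)*r = 15*r²)
N(328, 400) + k(-628, I(9 - 9)) = -492/400 + 309 = -492*1/400 + 309 = -123/100 + 309 = 30777/100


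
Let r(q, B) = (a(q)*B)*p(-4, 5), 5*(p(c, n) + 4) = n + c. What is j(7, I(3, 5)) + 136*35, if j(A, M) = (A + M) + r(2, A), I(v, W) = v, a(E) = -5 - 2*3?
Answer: 25313/5 ≈ 5062.6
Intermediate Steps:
p(c, n) = -4 + c/5 + n/5 (p(c, n) = -4 + (n + c)/5 = -4 + (c + n)/5 = -4 + (c/5 + n/5) = -4 + c/5 + n/5)
a(E) = -11 (a(E) = -5 - 6 = -11)
r(q, B) = 209*B/5 (r(q, B) = (-11*B)*(-4 + (1/5)*(-4) + (1/5)*5) = (-11*B)*(-4 - 4/5 + 1) = -11*B*(-19/5) = 209*B/5)
j(A, M) = M + 214*A/5 (j(A, M) = (A + M) + 209*A/5 = M + 214*A/5)
j(7, I(3, 5)) + 136*35 = (3 + (214/5)*7) + 136*35 = (3 + 1498/5) + 4760 = 1513/5 + 4760 = 25313/5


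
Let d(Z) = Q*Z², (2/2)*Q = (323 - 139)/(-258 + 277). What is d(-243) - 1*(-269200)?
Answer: 15979816/19 ≈ 8.4104e+5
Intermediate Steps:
Q = 184/19 (Q = (323 - 139)/(-258 + 277) = 184/19 ≈ 9.6842)
d(Z) = 184*Z²/19
d(-243) - 1*(-269200) = (184/19)*(-243)² - 1*(-269200) = (184/19)*59049 + 269200 = 10865016/19 + 269200 = 15979816/19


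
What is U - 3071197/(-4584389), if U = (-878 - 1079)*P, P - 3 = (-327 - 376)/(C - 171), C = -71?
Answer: -12819743581443/1109422138 ≈ -11555.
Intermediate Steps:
P = 1429/242 (P = 3 + (-327 - 376)/(-71 - 171) = 3 - 703/(-242) = 3 - 703*(-1/242) = 3 + 703/242 = 1429/242 ≈ 5.9050)
U = -2796553/242 (U = (-878 - 1079)*(1429/242) = -1957*1429/242 = -2796553/242 ≈ -11556.)
U - 3071197/(-4584389) = -2796553/242 - 3071197/(-4584389) = -2796553/242 - 3071197*(-1/4584389) = -2796553/242 + 3071197/4584389 = -12819743581443/1109422138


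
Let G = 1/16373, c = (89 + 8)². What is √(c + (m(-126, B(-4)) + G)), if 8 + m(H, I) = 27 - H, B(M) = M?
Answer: √2561189798839/16373 ≈ 97.745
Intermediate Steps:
m(H, I) = 19 - H (m(H, I) = -8 + (27 - H) = 19 - H)
c = 9409 (c = 97² = 9409)
G = 1/16373 ≈ 6.1076e-5
√(c + (m(-126, B(-4)) + G)) = √(9409 + ((19 - 1*(-126)) + 1/16373)) = √(9409 + ((19 + 126) + 1/16373)) = √(9409 + (145 + 1/16373)) = √(9409 + 2374086/16373) = √(156427643/16373) = √2561189798839/16373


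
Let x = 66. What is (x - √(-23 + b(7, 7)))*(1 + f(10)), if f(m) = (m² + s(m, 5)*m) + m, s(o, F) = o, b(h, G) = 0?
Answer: 13926 - 211*I*√23 ≈ 13926.0 - 1011.9*I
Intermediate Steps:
f(m) = m + 2*m² (f(m) = (m² + m*m) + m = (m² + m²) + m = 2*m² + m = m + 2*m²)
(x - √(-23 + b(7, 7)))*(1 + f(10)) = (66 - √(-23 + 0))*(1 + 10*(1 + 2*10)) = (66 - √(-23))*(1 + 10*(1 + 20)) = (66 - I*√23)*(1 + 10*21) = (66 - I*√23)*(1 + 210) = (66 - I*√23)*211 = 13926 - 211*I*√23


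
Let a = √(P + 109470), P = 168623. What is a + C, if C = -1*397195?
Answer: -397195 + √278093 ≈ -3.9667e+5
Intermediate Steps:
C = -397195
a = √278093 (a = √(168623 + 109470) = √278093 ≈ 527.35)
a + C = √278093 - 397195 = -397195 + √278093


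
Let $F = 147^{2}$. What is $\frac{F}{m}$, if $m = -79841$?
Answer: $- \frac{21609}{79841} \approx -0.27065$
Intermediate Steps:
$F = 21609$
$\frac{F}{m} = \frac{21609}{-79841} = 21609 \left(- \frac{1}{79841}\right) = - \frac{21609}{79841}$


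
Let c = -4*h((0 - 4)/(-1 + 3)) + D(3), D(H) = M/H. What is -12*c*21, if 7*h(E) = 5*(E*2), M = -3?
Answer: -2628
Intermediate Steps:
D(H) = -3/H
h(E) = 10*E/7 (h(E) = (5*(E*2))/7 = (5*(2*E))/7 = (10*E)/7 = 10*E/7)
c = 73/7 (c = -40*(0 - 4)/(-1 + 3)/7 - 3/3 = -40*(-4/2)/7 - 3*⅓ = -40*(-4*½)/7 - 1 = -40*(-2)/7 - 1 = -4*(-20/7) - 1 = 80/7 - 1 = 73/7 ≈ 10.429)
-12*c*21 = -12*73/7*21 = -876/7*21 = -2628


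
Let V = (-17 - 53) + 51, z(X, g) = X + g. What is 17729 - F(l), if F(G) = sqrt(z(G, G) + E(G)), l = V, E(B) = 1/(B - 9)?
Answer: 17729 - I*sqrt(7455)/14 ≈ 17729.0 - 6.1673*I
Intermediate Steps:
E(B) = 1/(-9 + B)
V = -19 (V = -70 + 51 = -19)
l = -19
F(G) = sqrt(1/(-9 + G) + 2*G) (F(G) = sqrt((G + G) + 1/(-9 + G)) = sqrt(2*G + 1/(-9 + G)) = sqrt(1/(-9 + G) + 2*G))
17729 - F(l) = 17729 - sqrt((1 + 2*(-19)*(-9 - 19))/(-9 - 19)) = 17729 - sqrt((1 + 2*(-19)*(-28))/(-28)) = 17729 - sqrt(-(1 + 1064)/28) = 17729 - sqrt(-1/28*1065) = 17729 - sqrt(-1065/28) = 17729 - I*sqrt(7455)/14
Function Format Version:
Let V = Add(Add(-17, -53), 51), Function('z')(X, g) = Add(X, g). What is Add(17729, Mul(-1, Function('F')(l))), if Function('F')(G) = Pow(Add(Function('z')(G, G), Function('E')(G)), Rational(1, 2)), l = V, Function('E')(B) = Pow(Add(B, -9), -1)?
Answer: Add(17729, Mul(Rational(-1, 14), I, Pow(7455, Rational(1, 2)))) ≈ Add(17729., Mul(-6.1673, I))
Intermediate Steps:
Function('E')(B) = Pow(Add(-9, B), -1)
V = -19 (V = Add(-70, 51) = -19)
l = -19
Function('F')(G) = Pow(Add(Pow(Add(-9, G), -1), Mul(2, G)), Rational(1, 2)) (Function('F')(G) = Pow(Add(Add(G, G), Pow(Add(-9, G), -1)), Rational(1, 2)) = Pow(Add(Mul(2, G), Pow(Add(-9, G), -1)), Rational(1, 2)) = Pow(Add(Pow(Add(-9, G), -1), Mul(2, G)), Rational(1, 2)))
Add(17729, Mul(-1, Function('F')(l))) = Add(17729, Mul(-1, Pow(Mul(Pow(Add(-9, -19), -1), Add(1, Mul(2, -19, Add(-9, -19)))), Rational(1, 2)))) = Add(17729, Mul(-1, Pow(Mul(Pow(-28, -1), Add(1, Mul(2, -19, -28))), Rational(1, 2)))) = Add(17729, Mul(-1, Pow(Mul(Rational(-1, 28), Add(1, 1064)), Rational(1, 2)))) = Add(17729, Mul(-1, Pow(Mul(Rational(-1, 28), 1065), Rational(1, 2)))) = Add(17729, Mul(-1, Pow(Rational(-1065, 28), Rational(1, 2)))) = Add(17729, Mul(-1, Mul(Rational(1, 14), I, Pow(7455, Rational(1, 2))))) = Add(17729, Mul(Rational(-1, 14), I, Pow(7455, Rational(1, 2))))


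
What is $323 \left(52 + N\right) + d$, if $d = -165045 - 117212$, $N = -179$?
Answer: $-323278$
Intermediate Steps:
$d = -282257$
$323 \left(52 + N\right) + d = 323 \left(52 - 179\right) - 282257 = 323 \left(-127\right) - 282257 = -41021 - 282257 = -323278$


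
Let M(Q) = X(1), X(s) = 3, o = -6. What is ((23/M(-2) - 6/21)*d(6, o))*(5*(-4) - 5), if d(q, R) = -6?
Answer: 7750/7 ≈ 1107.1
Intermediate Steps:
M(Q) = 3
((23/M(-2) - 6/21)*d(6, o))*(5*(-4) - 5) = ((23/3 - 6/21)*(-6))*(5*(-4) - 5) = ((23*(⅓) - 6*1/21)*(-6))*(-20 - 5) = ((23/3 - 2/7)*(-6))*(-25) = ((155/21)*(-6))*(-25) = -310/7*(-25) = 7750/7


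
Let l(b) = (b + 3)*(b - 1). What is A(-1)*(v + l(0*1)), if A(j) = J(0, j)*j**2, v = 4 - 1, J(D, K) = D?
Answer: 0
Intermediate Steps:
l(b) = (-1 + b)*(3 + b) (l(b) = (3 + b)*(-1 + b) = (-1 + b)*(3 + b))
v = 3
A(j) = 0 (A(j) = 0*j**2 = 0)
A(-1)*(v + l(0*1)) = 0*(3 + (-3 + (0*1)**2 + 2*(0*1))) = 0*(3 + (-3 + 0**2 + 2*0)) = 0*(3 + (-3 + 0 + 0)) = 0*(3 - 3) = 0*0 = 0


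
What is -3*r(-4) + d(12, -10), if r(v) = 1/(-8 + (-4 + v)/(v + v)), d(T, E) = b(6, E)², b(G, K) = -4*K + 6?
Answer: 14815/7 ≈ 2116.4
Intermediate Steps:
b(G, K) = 6 - 4*K
d(T, E) = (6 - 4*E)²
r(v) = 1/(-8 + (-4 + v)/(2*v)) (r(v) = 1/(-8 + (-4 + v)/((2*v))) = 1/(-8 + (-4 + v)*(1/(2*v))) = 1/(-8 + (-4 + v)/(2*v)))
-3*r(-4) + d(12, -10) = -(-6)*(-4)/(4 + 15*(-4)) + 4*(-3 + 2*(-10))² = -(-6)*(-4)/(4 - 60) + 4*(-3 - 20)² = -(-6)*(-4)/(-56) + 4*(-23)² = -(-6)*(-4)*(-1)/56 + 4*529 = -3*(-⅐) + 2116 = 3/7 + 2116 = 14815/7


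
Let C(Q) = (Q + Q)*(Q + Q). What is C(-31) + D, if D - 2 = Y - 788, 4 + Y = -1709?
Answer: 1345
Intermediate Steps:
Y = -1713 (Y = -4 - 1709 = -1713)
C(Q) = 4*Q² (C(Q) = (2*Q)*(2*Q) = 4*Q²)
D = -2499 (D = 2 + (-1713 - 788) = 2 - 2501 = -2499)
C(-31) + D = 4*(-31)² - 2499 = 4*961 - 2499 = 3844 - 2499 = 1345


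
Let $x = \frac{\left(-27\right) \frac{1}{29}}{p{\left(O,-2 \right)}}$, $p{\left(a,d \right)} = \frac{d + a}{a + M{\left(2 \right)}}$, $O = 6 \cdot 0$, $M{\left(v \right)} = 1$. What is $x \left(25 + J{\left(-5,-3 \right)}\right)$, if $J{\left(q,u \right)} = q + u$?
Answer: $\frac{459}{58} \approx 7.9138$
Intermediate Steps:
$O = 0$
$p{\left(a,d \right)} = \frac{a + d}{1 + a}$ ($p{\left(a,d \right)} = \frac{d + a}{a + 1} = \frac{a + d}{1 + a}$)
$x = \frac{27}{58}$ ($x = \frac{\left(-27\right) \frac{1}{29}}{\frac{1}{1 + 0} \left(0 - 2\right)} = \frac{\left(-27\right) \frac{1}{29}}{1^{-1} \left(-2\right)} = - \frac{27}{29 \cdot 1 \left(-2\right)} = - \frac{27}{29 \left(-2\right)} = \left(- \frac{27}{29}\right) \left(- \frac{1}{2}\right) = \frac{27}{58} \approx 0.46552$)
$x \left(25 + J{\left(-5,-3 \right)}\right) = \frac{27 \left(25 - 8\right)}{58} = \frac{27}{58} \cdot 17 = \frac{459}{58}$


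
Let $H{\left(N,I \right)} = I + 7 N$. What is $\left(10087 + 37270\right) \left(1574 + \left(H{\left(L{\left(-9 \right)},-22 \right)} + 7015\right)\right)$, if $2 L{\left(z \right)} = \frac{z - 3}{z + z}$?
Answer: $\frac{1217453756}{3} \approx 4.0582 \cdot 10^{8}$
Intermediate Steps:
$L{\left(z \right)} = \frac{-3 + z}{4 z}$ ($L{\left(z \right)} = \frac{\left(z - 3\right) \frac{1}{z + z}}{2} = \frac{\left(-3 + z\right) \frac{1}{2 z}}{2} = \frac{\frac{1}{2} \frac{1}{z} \left(-3 + z\right)}{2} = \frac{-3 + z}{4 z}$)
$\left(10087 + 37270\right) \left(1574 + \left(H{\left(L{\left(-9 \right)},-22 \right)} + 7015\right)\right) = \left(10087 + 37270\right) \left(1574 + \left(\left(-22 + 7 \frac{-3 - 9}{4 \left(-9\right)}\right) + 7015\right)\right) = 47357 \left(1574 + \left(\left(-22 + 7 \cdot \frac{1}{4} \left(- \frac{1}{9}\right) \left(-12\right)\right) + 7015\right)\right) = 47357 \left(1574 + \left(\left(-22 + 7 \cdot \frac{1}{3}\right) + 7015\right)\right) = 47357 \left(1574 + \left(\left(-22 + \frac{7}{3}\right) + 7015\right)\right) = 47357 \left(1574 + \left(- \frac{59}{3} + 7015\right)\right) = 47357 \left(1574 + \frac{20986}{3}\right) = 47357 \cdot \frac{25708}{3} = \frac{1217453756}{3}$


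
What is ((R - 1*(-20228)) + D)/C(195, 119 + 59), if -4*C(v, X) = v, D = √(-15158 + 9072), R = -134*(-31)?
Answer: -97528/195 - 4*I*√6086/195 ≈ -500.14 - 1.6003*I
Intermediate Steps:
R = 4154
D = I*√6086 (D = √(-6086) = I*√6086 ≈ 78.013*I)
C(v, X) = -v/4
((R - 1*(-20228)) + D)/C(195, 119 + 59) = ((4154 - 1*(-20228)) + I*√6086)/((-¼*195)) = ((4154 + 20228) + I*√6086)/(-195/4) = (24382 + I*√6086)*(-4/195) = -97528/195 - 4*I*√6086/195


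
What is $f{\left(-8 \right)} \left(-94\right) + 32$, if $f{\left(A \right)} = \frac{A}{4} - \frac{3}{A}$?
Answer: $\frac{739}{4} \approx 184.75$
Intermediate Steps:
$f{\left(A \right)} = - \frac{3}{A} + \frac{A}{4}$ ($f{\left(A \right)} = A \frac{1}{4} - \frac{3}{A} = \frac{A}{4} - \frac{3}{A} = - \frac{3}{A} + \frac{A}{4}$)
$f{\left(-8 \right)} \left(-94\right) + 32 = \left(- \frac{3}{-8} + \frac{1}{4} \left(-8\right)\right) \left(-94\right) + 32 = \left(\left(-3\right) \left(- \frac{1}{8}\right) - 2\right) \left(-94\right) + 32 = \left(\frac{3}{8} - 2\right) \left(-94\right) + 32 = \left(- \frac{13}{8}\right) \left(-94\right) + 32 = \frac{611}{4} + 32 = \frac{739}{4}$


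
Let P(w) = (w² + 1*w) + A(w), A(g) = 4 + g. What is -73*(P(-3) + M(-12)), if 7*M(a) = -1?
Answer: -3504/7 ≈ -500.57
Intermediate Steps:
M(a) = -⅐ (M(a) = (⅐)*(-1) = -⅐)
P(w) = 4 + w² + 2*w (P(w) = (w² + 1*w) + (4 + w) = (w² + w) + (4 + w) = (w + w²) + (4 + w) = 4 + w² + 2*w)
-73*(P(-3) + M(-12)) = -73*((4 + (-3)² + 2*(-3)) - ⅐) = -73*((4 + 9 - 6) - ⅐) = -73*(7 - ⅐) = -73*48/7 = -3504/7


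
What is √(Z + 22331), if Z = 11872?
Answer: √34203 ≈ 184.94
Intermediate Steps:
√(Z + 22331) = √(11872 + 22331) = √34203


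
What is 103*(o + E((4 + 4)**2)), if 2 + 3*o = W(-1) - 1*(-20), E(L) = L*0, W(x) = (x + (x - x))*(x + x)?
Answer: 2060/3 ≈ 686.67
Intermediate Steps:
W(x) = 2*x**2 (W(x) = (x + 0)*(2*x) = x*(2*x) = 2*x**2)
E(L) = 0
o = 20/3 (o = -2/3 + (2*(-1)**2 - 1*(-20))/3 = -2/3 + (2*1 + 20)/3 = -2/3 + (2 + 20)/3 = -2/3 + (1/3)*22 = -2/3 + 22/3 = 20/3 ≈ 6.6667)
103*(o + E((4 + 4)**2)) = 103*(20/3 + 0) = 103*(20/3) = 2060/3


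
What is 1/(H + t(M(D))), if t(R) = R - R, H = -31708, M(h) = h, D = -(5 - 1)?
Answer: -1/31708 ≈ -3.1538e-5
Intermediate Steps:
D = -4 (D = -1*4 = -4)
t(R) = 0
1/(H + t(M(D))) = 1/(-31708 + 0) = 1/(-31708) = -1/31708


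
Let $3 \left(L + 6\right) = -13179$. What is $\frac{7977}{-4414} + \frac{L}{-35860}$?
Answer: $- \frac{133319017}{79143020} \approx -1.6845$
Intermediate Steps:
$L = -4399$ ($L = -6 + \frac{1}{3} \left(-13179\right) = -6 - 4393 = -4399$)
$\frac{7977}{-4414} + \frac{L}{-35860} = \frac{7977}{-4414} - \frac{4399}{-35860} = 7977 \left(- \frac{1}{4414}\right) - - \frac{4399}{35860} = - \frac{7977}{4414} + \frac{4399}{35860} = - \frac{133319017}{79143020}$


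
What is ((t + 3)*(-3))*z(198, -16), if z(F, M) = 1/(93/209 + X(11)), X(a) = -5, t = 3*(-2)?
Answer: -1881/952 ≈ -1.9758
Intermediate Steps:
t = -6
z(F, M) = -209/952 (z(F, M) = 1/(93/209 - 5) = 1/(-952/209) = -209/952)
((t + 3)*(-3))*z(198, -16) = ((-6 + 3)*(-3))*(-209/952) = -3*(-3)*(-209/952) = 9*(-209/952) = -1881/952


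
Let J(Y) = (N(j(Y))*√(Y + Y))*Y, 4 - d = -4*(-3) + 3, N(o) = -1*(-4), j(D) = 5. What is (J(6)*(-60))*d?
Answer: 31680*√3 ≈ 54871.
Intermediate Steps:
N(o) = 4
d = -11 (d = 4 - (-4*(-3) + 3) = 4 - (12 + 3) = 4 - 1*15 = 4 - 15 = -11)
J(Y) = 4*√2*Y^(3/2) (J(Y) = (4*√(Y + Y))*Y = (4*√(2*Y))*Y = (4*(√2*√Y))*Y = (4*√2*√Y)*Y = 4*√2*Y^(3/2))
(J(6)*(-60))*d = ((4*√2*6^(3/2))*(-60))*(-11) = ((4*√2*(6*√6))*(-60))*(-11) = ((48*√3)*(-60))*(-11) = -2880*√3*(-11) = 31680*√3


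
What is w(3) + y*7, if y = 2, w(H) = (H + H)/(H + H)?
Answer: 15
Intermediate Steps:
w(H) = 1 (w(H) = (2*H)/((2*H)) = (2*H)*(1/(2*H)) = 1)
w(3) + y*7 = 1 + 2*7 = 1 + 14 = 15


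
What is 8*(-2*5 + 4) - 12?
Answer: -60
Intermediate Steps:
8*(-2*5 + 4) - 12 = 8*(-10 + 4) - 12 = 8*(-6) - 12 = -48 - 12 = -60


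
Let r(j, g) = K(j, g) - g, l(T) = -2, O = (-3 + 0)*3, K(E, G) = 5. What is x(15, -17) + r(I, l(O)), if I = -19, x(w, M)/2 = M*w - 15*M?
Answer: 7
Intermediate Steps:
x(w, M) = -30*M + 2*M*w (x(w, M) = 2*(M*w - 15*M) = 2*(-15*M + M*w) = -30*M + 2*M*w)
O = -9 (O = -3*3 = -9)
r(j, g) = 5 - g
x(15, -17) + r(I, l(O)) = 2*(-17)*(-15 + 15) + (5 - 1*(-2)) = 2*(-17)*0 + (5 + 2) = 0 + 7 = 7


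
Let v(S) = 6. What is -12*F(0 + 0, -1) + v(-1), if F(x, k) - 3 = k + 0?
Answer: -18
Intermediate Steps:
F(x, k) = 3 + k (F(x, k) = 3 + (k + 0) = 3 + k)
-12*F(0 + 0, -1) + v(-1) = -12*(3 - 1) + 6 = -12*2 + 6 = -24 + 6 = -18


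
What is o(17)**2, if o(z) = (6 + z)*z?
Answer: 152881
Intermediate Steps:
o(z) = z*(6 + z)
o(17)**2 = (17*(6 + 17))**2 = (17*23)**2 = 391**2 = 152881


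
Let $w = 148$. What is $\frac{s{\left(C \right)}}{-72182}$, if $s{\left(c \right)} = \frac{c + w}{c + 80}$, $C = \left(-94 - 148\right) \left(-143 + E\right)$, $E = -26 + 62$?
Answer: $- \frac{13021}{937427634} \approx -1.389 \cdot 10^{-5}$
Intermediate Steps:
$E = 36$
$C = 25894$ ($C = \left(-94 - 148\right) \left(-143 + 36\right) = \left(-242\right) \left(-107\right) = 25894$)
$s{\left(c \right)} = \frac{148 + c}{80 + c}$ ($s{\left(c \right)} = \frac{c + 148}{c + 80} = \frac{148 + c}{80 + c}$)
$\frac{s{\left(C \right)}}{-72182} = \frac{\frac{1}{80 + 25894} \left(148 + 25894\right)}{-72182} = \frac{1}{25974} \cdot 26042 \left(- \frac{1}{72182}\right) = \frac{13021}{12987} \left(- \frac{1}{72182}\right) = - \frac{13021}{937427634}$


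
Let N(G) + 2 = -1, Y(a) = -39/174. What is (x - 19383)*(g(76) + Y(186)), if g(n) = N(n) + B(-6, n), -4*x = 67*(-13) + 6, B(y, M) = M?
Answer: -323611407/232 ≈ -1.3949e+6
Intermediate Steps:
Y(a) = -13/58 (Y(a) = -39*1/174 = -13/58)
N(G) = -3 (N(G) = -2 - 1 = -3)
x = 865/4 (x = -(67*(-13) + 6)/4 = -(-871 + 6)/4 = -1/4*(-865) = 865/4 ≈ 216.25)
g(n) = -3 + n
(x - 19383)*(g(76) + Y(186)) = (865/4 - 19383)*((-3 + 76) - 13/58) = -76667*(73 - 13/58)/4 = -76667/4*4221/58 = -323611407/232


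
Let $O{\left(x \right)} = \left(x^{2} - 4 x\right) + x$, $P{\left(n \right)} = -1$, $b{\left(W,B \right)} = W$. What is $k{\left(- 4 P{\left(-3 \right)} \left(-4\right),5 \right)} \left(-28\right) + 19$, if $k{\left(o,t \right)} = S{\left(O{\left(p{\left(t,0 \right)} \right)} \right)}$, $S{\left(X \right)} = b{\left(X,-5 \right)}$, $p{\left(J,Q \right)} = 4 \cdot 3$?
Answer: $-3005$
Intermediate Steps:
$p{\left(J,Q \right)} = 12$
$O{\left(x \right)} = x^{2} - 3 x$
$S{\left(X \right)} = X$
$k{\left(o,t \right)} = 108$ ($k{\left(o,t \right)} = 12 \left(-3 + 12\right) = 12 \cdot 9 = 108$)
$k{\left(- 4 P{\left(-3 \right)} \left(-4\right),5 \right)} \left(-28\right) + 19 = 108 \left(-28\right) + 19 = -3024 + 19 = -3005$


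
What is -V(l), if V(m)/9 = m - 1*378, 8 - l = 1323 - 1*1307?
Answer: 3474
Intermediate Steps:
l = -8 (l = 8 - (1323 - 1*1307) = 8 - (1323 - 1307) = 8 - 1*16 = 8 - 16 = -8)
V(m) = -3402 + 9*m (V(m) = 9*(m - 1*378) = 9*(m - 378) = 9*(-378 + m) = -3402 + 9*m)
-V(l) = -(-3402 + 9*(-8)) = -(-3402 - 72) = -1*(-3474) = 3474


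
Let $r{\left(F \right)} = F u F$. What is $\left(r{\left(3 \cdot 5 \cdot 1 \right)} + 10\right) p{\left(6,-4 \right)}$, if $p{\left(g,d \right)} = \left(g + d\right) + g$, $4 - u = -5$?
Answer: $16280$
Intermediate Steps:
$u = 9$ ($u = 4 - -5 = 4 + 5 = 9$)
$p{\left(g,d \right)} = d + 2 g$ ($p{\left(g,d \right)} = \left(d + g\right) + g = d + 2 g$)
$r{\left(F \right)} = 9 F^{2}$ ($r{\left(F \right)} = F 9 F = 9 F F = 9 F^{2}$)
$\left(r{\left(3 \cdot 5 \cdot 1 \right)} + 10\right) p{\left(6,-4 \right)} = \left(9 \left(3 \cdot 5 \cdot 1\right)^{2} + 10\right) \left(-4 + 2 \cdot 6\right) = \left(9 \left(15 \cdot 1\right)^{2} + 10\right) \left(-4 + 12\right) = \left(9 \cdot 15^{2} + 10\right) 8 = \left(9 \cdot 225 + 10\right) 8 = \left(2025 + 10\right) 8 = 2035 \cdot 8 = 16280$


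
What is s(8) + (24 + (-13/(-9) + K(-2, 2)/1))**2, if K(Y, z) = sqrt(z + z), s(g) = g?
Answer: 61657/81 ≈ 761.20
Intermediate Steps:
K(Y, z) = sqrt(2)*sqrt(z) (K(Y, z) = sqrt(2*z) = sqrt(2)*sqrt(z))
s(8) + (24 + (-13/(-9) + K(-2, 2)/1))**2 = 8 + (24 + (-13/(-9) + (sqrt(2)*sqrt(2))/1))**2 = 8 + (24 + (-13*(-1/9) + 2*1))**2 = 8 + (24 + (13/9 + 2))**2 = 8 + (24 + 31/9)**2 = 8 + (247/9)**2 = 8 + 61009/81 = 61657/81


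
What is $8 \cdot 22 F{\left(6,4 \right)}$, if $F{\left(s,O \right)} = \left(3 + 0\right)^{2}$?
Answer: $1584$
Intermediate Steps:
$F{\left(s,O \right)} = 9$ ($F{\left(s,O \right)} = 3^{2} = 9$)
$8 \cdot 22 F{\left(6,4 \right)} = 8 \cdot 22 \cdot 9 = 176 \cdot 9 = 1584$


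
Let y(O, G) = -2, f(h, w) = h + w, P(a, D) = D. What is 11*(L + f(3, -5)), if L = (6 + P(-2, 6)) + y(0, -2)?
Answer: 88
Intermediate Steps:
L = 10 (L = (6 + 6) - 2 = 12 - 2 = 10)
11*(L + f(3, -5)) = 11*(10 + (3 - 5)) = 11*(10 - 2) = 11*8 = 88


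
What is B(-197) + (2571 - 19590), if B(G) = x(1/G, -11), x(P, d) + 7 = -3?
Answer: -17029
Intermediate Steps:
x(P, d) = -10 (x(P, d) = -7 - 3 = -10)
B(G) = -10
B(-197) + (2571 - 19590) = -10 + (2571 - 19590) = -10 - 17019 = -17029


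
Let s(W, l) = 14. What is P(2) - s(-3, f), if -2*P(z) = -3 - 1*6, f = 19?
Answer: -19/2 ≈ -9.5000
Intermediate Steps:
P(z) = 9/2 (P(z) = -(-3 - 1*6)/2 = -(-3 - 6)/2 = -½*(-9) = 9/2)
P(2) - s(-3, f) = 9/2 - 1*14 = 9/2 - 14 = -19/2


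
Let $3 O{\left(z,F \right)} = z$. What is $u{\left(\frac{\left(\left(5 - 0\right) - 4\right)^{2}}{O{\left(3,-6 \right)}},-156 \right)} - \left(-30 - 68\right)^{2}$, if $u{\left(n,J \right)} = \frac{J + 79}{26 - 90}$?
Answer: $- \frac{614579}{64} \approx -9602.8$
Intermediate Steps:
$O{\left(z,F \right)} = \frac{z}{3}$
$u{\left(n,J \right)} = - \frac{79}{64} - \frac{J}{64}$ ($u{\left(n,J \right)} = \frac{79 + J}{-64} = \left(79 + J\right) \left(- \frac{1}{64}\right) = - \frac{79}{64} - \frac{J}{64}$)
$u{\left(\frac{\left(\left(5 - 0\right) - 4\right)^{2}}{O{\left(3,-6 \right)}},-156 \right)} - \left(-30 - 68\right)^{2} = \left(- \frac{79}{64} - - \frac{39}{16}\right) - \left(-30 - 68\right)^{2} = \left(- \frac{79}{64} + \frac{39}{16}\right) - \left(-30 - 68\right)^{2} = \frac{77}{64} - \left(-30 - 68\right)^{2} = \frac{77}{64} - \left(-98\right)^{2} = \frac{77}{64} - 9604 = - \frac{614579}{64}$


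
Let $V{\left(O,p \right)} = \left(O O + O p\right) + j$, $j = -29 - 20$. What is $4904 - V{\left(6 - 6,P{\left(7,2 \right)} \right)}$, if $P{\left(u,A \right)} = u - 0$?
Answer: $4953$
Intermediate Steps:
$j = -49$ ($j = -29 - 20 = -49$)
$P{\left(u,A \right)} = u$ ($P{\left(u,A \right)} = u + 0 = u$)
$V{\left(O,p \right)} = -49 + O^{2} + O p$ ($V{\left(O,p \right)} = \left(O O + O p\right) - 49 = \left(O^{2} + O p\right) - 49 = -49 + O^{2} + O p$)
$4904 - V{\left(6 - 6,P{\left(7,2 \right)} \right)} = 4904 - \left(-49 + \left(6 - 6\right)^{2} + \left(6 - 6\right) 7\right) = 4904 - \left(-49 + 0^{2} + 0 \cdot 7\right) = 4904 - \left(-49 + 0 + 0\right) = 4904 - -49 = 4904 + 49 = 4953$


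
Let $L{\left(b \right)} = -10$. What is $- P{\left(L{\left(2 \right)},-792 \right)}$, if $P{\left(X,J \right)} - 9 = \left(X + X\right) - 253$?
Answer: $264$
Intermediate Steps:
$P{\left(X,J \right)} = -244 + 2 X$ ($P{\left(X,J \right)} = 9 + \left(\left(X + X\right) - 253\right) = 9 + \left(2 X - 253\right) = 9 + \left(-253 + 2 X\right) = -244 + 2 X$)
$- P{\left(L{\left(2 \right)},-792 \right)} = - (-244 + 2 \left(-10\right)) = - (-244 - 20) = \left(-1\right) \left(-264\right) = 264$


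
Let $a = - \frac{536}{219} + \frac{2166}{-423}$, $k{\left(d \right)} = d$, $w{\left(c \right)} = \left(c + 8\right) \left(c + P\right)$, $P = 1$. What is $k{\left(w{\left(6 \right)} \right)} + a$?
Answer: $\frac{310272}{3431} \approx 90.432$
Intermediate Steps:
$w{\left(c \right)} = \left(1 + c\right) \left(8 + c\right)$ ($w{\left(c \right)} = \left(c + 8\right) \left(c + 1\right) = \left(8 + c\right) \left(1 + c\right) = \left(1 + c\right) \left(8 + c\right)$)
$a = - \frac{25966}{3431}$ ($a = \left(-536\right) \frac{1}{219} + 2166 \left(- \frac{1}{423}\right) = - \frac{536}{219} - \frac{722}{141} = - \frac{25966}{3431} \approx -7.5681$)
$k{\left(w{\left(6 \right)} \right)} + a = \left(8 + 6^{2} + 9 \cdot 6\right) - \frac{25966}{3431} = \left(8 + 36 + 54\right) - \frac{25966}{3431} = 98 - \frac{25966}{3431} = \frac{310272}{3431}$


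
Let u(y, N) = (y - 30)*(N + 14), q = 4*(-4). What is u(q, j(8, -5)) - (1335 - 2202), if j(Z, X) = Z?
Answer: -145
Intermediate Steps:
q = -16
u(y, N) = (-30 + y)*(14 + N)
u(q, j(8, -5)) - (1335 - 2202) = (-420 - 30*8 + 14*(-16) + 8*(-16)) - (1335 - 2202) = (-420 - 240 - 224 - 128) - 1*(-867) = -1012 + 867 = -145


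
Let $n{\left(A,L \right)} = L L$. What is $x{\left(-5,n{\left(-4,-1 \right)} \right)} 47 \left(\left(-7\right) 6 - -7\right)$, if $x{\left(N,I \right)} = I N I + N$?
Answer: $16450$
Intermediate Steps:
$n{\left(A,L \right)} = L^{2}$
$x{\left(N,I \right)} = N + N I^{2}$ ($x{\left(N,I \right)} = N I^{2} + N = N + N I^{2}$)
$x{\left(-5,n{\left(-4,-1 \right)} \right)} 47 \left(\left(-7\right) 6 - -7\right) = - 5 \left(1 + \left(\left(-1\right)^{2}\right)^{2}\right) 47 \left(\left(-7\right) 6 - -7\right) = - 5 \left(1 + 1^{2}\right) 47 \left(-42 + 7\right) = - 5 \left(1 + 1\right) 47 \left(-35\right) = \left(-5\right) 2 \cdot 47 \left(-35\right) = \left(-10\right) 47 \left(-35\right) = \left(-470\right) \left(-35\right) = 16450$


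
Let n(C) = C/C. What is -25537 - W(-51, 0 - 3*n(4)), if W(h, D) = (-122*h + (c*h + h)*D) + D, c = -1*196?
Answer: -1921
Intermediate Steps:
c = -196
n(C) = 1
W(h, D) = D - 122*h - 195*D*h (W(h, D) = (-122*h + (-196*h + h)*D) + D = (-122*h + (-195*h)*D) + D = (-122*h - 195*D*h) + D = D - 122*h - 195*D*h)
-25537 - W(-51, 0 - 3*n(4)) = -25537 - ((0 - 3*1) - 122*(-51) - 195*(0 - 3*1)*(-51)) = -25537 - ((0 - 3) + 6222 - 195*(0 - 3)*(-51)) = -25537 - (-3 + 6222 - 195*(-3)*(-51)) = -25537 - (-3 + 6222 - 29835) = -25537 - 1*(-23616) = -25537 + 23616 = -1921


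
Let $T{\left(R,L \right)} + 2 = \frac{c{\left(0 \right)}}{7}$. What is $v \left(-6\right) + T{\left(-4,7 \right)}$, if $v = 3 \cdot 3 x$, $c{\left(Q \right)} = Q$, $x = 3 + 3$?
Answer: $-326$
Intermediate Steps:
$x = 6$
$v = 54$ ($v = 3 \cdot 3 \cdot 6 = 9 \cdot 6 = 54$)
$T{\left(R,L \right)} = -2$ ($T{\left(R,L \right)} = -2 + \frac{0}{7} = -2 + 0 \cdot \frac{1}{7} = -2 + 0 = -2$)
$v \left(-6\right) + T{\left(-4,7 \right)} = 54 \left(-6\right) - 2 = -324 - 2 = -326$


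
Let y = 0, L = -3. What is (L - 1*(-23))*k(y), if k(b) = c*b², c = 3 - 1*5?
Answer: 0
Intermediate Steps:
c = -2 (c = 3 - 5 = -2)
k(b) = -2*b²
(L - 1*(-23))*k(y) = (-3 - 1*(-23))*(-2*0²) = (-3 + 23)*(-2*0) = 20*0 = 0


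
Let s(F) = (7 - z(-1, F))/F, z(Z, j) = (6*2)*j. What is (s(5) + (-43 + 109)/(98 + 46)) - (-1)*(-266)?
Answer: -33137/120 ≈ -276.14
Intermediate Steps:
z(Z, j) = 12*j
s(F) = (7 - 12*F)/F
(s(5) + (-43 + 109)/(98 + 46)) - (-1)*(-266) = ((-12 + 7/5) + (-43 + 109)/(98 + 46)) - (-1)*(-266) = ((-12 + 7*(⅕)) + 66/144) - 1*266 = ((-12 + 7/5) + 66*(1/144)) - 266 = (-53/5 + 11/24) - 266 = -1217/120 - 266 = -33137/120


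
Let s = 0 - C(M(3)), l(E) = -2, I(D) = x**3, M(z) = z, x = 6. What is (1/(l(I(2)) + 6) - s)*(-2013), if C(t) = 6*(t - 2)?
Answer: -50325/4 ≈ -12581.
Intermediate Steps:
I(D) = 216 (I(D) = 6**3 = 216)
C(t) = -12 + 6*t (C(t) = 6*(-2 + t) = -12 + 6*t)
s = -6 (s = 0 - (-12 + 6*3) = 0 - (-12 + 18) = 0 - 1*6 = 0 - 6 = -6)
(1/(l(I(2)) + 6) - s)*(-2013) = (1/(-2 + 6) - 1*(-6))*(-2013) = (1/4 + 6)*(-2013) = (25/4)*(-2013) = -50325/4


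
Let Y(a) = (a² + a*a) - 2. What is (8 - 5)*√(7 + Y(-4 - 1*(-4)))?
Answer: 3*√5 ≈ 6.7082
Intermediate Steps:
Y(a) = -2 + 2*a² (Y(a) = (a² + a²) - 2 = 2*a² - 2 = -2 + 2*a²)
(8 - 5)*√(7 + Y(-4 - 1*(-4))) = (8 - 5)*√(7 + (-2 + 2*(-4 - 1*(-4))²)) = 3*√(7 + (-2 + 2*(-4 + 4)²)) = 3*√(7 + (-2 + 2*0²)) = 3*√(7 + (-2 + 2*0)) = 3*√(7 + (-2 + 0)) = 3*√(7 - 2) = 3*√5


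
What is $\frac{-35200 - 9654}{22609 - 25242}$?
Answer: $\frac{44854}{2633} \approx 17.035$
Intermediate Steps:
$\frac{-35200 - 9654}{22609 - 25242} = - \frac{44854}{-2633} = \left(-44854\right) \left(- \frac{1}{2633}\right) = \frac{44854}{2633}$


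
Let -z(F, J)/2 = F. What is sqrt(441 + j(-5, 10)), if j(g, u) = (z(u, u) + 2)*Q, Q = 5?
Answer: 3*sqrt(39) ≈ 18.735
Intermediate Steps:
z(F, J) = -2*F
j(g, u) = 10 - 10*u (j(g, u) = (-2*u + 2)*5 = (2 - 2*u)*5 = 10 - 10*u)
sqrt(441 + j(-5, 10)) = sqrt(441 + (10 - 10*10)) = sqrt(441 + (10 - 100)) = sqrt(441 - 90) = sqrt(351) = 3*sqrt(39)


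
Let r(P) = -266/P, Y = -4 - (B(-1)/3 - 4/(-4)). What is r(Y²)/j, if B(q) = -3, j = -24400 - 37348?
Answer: 133/493984 ≈ 0.00026924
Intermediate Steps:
j = -61748
Y = -4 (Y = -4 - (-3/3 - 4/(-4)) = -4 - (-3*⅓ - 4*(-¼)) = -4 - (-1 + 1) = -4 - 1*0 = -4 + 0 = -4)
r(Y²)/j = -266/((-4)²)/(-61748) = -266/16*(-1/61748) = -266*1/16*(-1/61748) = -133/8*(-1/61748) = 133/493984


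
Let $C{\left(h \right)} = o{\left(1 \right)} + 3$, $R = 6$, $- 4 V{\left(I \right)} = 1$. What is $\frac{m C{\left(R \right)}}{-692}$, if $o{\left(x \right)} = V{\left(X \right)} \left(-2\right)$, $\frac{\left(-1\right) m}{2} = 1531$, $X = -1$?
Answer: $\frac{10717}{692} \approx 15.487$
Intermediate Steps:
$V{\left(I \right)} = - \frac{1}{4}$ ($V{\left(I \right)} = \left(- \frac{1}{4}\right) 1 = - \frac{1}{4}$)
$m = -3062$ ($m = \left(-2\right) 1531 = -3062$)
$o{\left(x \right)} = \frac{1}{2}$ ($o{\left(x \right)} = \left(- \frac{1}{4}\right) \left(-2\right) = \frac{1}{2}$)
$C{\left(h \right)} = \frac{7}{2}$ ($C{\left(h \right)} = \frac{1}{2} + 3 = \frac{7}{2}$)
$\frac{m C{\left(R \right)}}{-692} = \frac{\left(-3062\right) \frac{7}{2}}{-692} = \left(-10717\right) \left(- \frac{1}{692}\right) = \frac{10717}{692}$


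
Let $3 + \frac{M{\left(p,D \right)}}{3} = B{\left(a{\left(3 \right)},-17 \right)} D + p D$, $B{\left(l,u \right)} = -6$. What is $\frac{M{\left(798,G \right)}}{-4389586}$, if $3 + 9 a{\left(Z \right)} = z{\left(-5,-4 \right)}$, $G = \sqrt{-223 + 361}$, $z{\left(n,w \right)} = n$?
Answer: $\frac{9}{4389586} - \frac{1188 \sqrt{138}}{2194793} \approx -0.0063566$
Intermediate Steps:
$G = \sqrt{138} \approx 11.747$
$a{\left(Z \right)} = - \frac{8}{9}$ ($a{\left(Z \right)} = - \frac{1}{3} + \frac{1}{9} \left(-5\right) = - \frac{1}{3} - \frac{5}{9} = - \frac{8}{9}$)
$M{\left(p,D \right)} = -9 - 18 D + 3 D p$ ($M{\left(p,D \right)} = -9 + 3 \left(- 6 D + p D\right) = -9 + 3 \left(- 6 D + D p\right) = -9 + \left(- 18 D + 3 D p\right) = -9 - 18 D + 3 D p$)
$\frac{M{\left(798,G \right)}}{-4389586} = \frac{-9 - 18 \sqrt{138} + 3 \sqrt{138} \cdot 798}{-4389586} = \left(-9 - 18 \sqrt{138} + 2394 \sqrt{138}\right) \left(- \frac{1}{4389586}\right) = \left(-9 + 2376 \sqrt{138}\right) \left(- \frac{1}{4389586}\right) = \frac{9}{4389586} - \frac{1188 \sqrt{138}}{2194793}$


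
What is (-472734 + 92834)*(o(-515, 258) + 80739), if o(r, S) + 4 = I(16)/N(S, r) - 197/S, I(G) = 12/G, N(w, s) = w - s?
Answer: -3058413803879875/99717 ≈ -3.0671e+10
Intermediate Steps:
o(r, S) = -4 - 197/S + 3/(4*(S - r)) (o(r, S) = -4 + ((12/16)/(S - r) - 197/S) = -4 + ((12*(1/16))/(S - r) - 197/S) = -4 + (3/(4*(S - r)) - 197/S) = -4 + (-197/S + 3/(4*(S - r))) = -4 - 197/S + 3/(4*(S - r)))
(-472734 + 92834)*(o(-515, 258) + 80739) = (-472734 + 92834)*((-4 - 197/258 + 3/(4*(258 - 1*(-515)))) + 80739) = -379900*((-4 - 197*1/258 + 3/(4*(258 + 515))) + 80739) = -379900*((-4 - 197/258 + (3/4)/773) + 80739) = -379900*((-4 - 197/258 + (3/4)*(1/773)) + 80739) = -379900*((-4 - 197/258 + 3/3092) + 80739) = -379900*(-1899647/398868 + 80739) = -379900*32202303805/398868 = -3058413803879875/99717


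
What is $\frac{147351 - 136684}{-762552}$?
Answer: $- \frac{10667}{762552} \approx -0.013989$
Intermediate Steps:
$\frac{147351 - 136684}{-762552} = \left(147351 - 136684\right) \left(- \frac{1}{762552}\right) = 10667 \left(- \frac{1}{762552}\right) = - \frac{10667}{762552}$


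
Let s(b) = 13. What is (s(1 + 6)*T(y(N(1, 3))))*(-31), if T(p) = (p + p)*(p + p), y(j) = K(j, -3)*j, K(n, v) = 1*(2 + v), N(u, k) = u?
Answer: -1612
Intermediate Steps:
K(n, v) = 2 + v
y(j) = -j (y(j) = (2 - 3)*j = -j)
T(p) = 4*p² (T(p) = (2*p)*(2*p) = 4*p²)
(s(1 + 6)*T(y(N(1, 3))))*(-31) = (13*(4*(-1*1)²))*(-31) = (13*(4*(-1)²))*(-31) = (13*(4*1))*(-31) = (13*4)*(-31) = 52*(-31) = -1612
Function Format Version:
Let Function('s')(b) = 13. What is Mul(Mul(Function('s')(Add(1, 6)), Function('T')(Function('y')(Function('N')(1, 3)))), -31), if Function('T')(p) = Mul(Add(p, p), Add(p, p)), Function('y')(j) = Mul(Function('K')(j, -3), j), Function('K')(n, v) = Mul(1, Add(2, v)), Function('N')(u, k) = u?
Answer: -1612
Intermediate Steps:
Function('K')(n, v) = Add(2, v)
Function('y')(j) = Mul(-1, j) (Function('y')(j) = Mul(Add(2, -3), j) = Mul(-1, j))
Function('T')(p) = Mul(4, Pow(p, 2)) (Function('T')(p) = Mul(Mul(2, p), Mul(2, p)) = Mul(4, Pow(p, 2)))
Mul(Mul(Function('s')(Add(1, 6)), Function('T')(Function('y')(Function('N')(1, 3)))), -31) = Mul(Mul(13, Mul(4, Pow(Mul(-1, 1), 2))), -31) = Mul(Mul(13, Mul(4, Pow(-1, 2))), -31) = Mul(Mul(13, Mul(4, 1)), -31) = Mul(Mul(13, 4), -31) = Mul(52, -31) = -1612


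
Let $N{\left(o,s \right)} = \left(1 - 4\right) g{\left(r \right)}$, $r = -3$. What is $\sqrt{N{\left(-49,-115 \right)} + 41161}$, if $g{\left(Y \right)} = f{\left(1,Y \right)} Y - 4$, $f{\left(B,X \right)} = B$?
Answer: $\sqrt{41182} \approx 202.93$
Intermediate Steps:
$g{\left(Y \right)} = -4 + Y$ ($g{\left(Y \right)} = 1 Y - 4 = Y - 4 = -4 + Y$)
$N{\left(o,s \right)} = 21$ ($N{\left(o,s \right)} = \left(1 - 4\right) \left(-4 - 3\right) = \left(-3\right) \left(-7\right) = 21$)
$\sqrt{N{\left(-49,-115 \right)} + 41161} = \sqrt{21 + 41161} = \sqrt{41182}$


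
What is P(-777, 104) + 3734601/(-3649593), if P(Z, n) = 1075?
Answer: 1306525958/1216531 ≈ 1074.0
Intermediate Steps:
P(-777, 104) + 3734601/(-3649593) = 1075 + 3734601/(-3649593) = 1075 + 3734601*(-1/3649593) = 1075 - 1244867/1216531 = 1306525958/1216531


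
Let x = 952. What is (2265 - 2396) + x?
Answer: 821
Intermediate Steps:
(2265 - 2396) + x = (2265 - 2396) + 952 = -131 + 952 = 821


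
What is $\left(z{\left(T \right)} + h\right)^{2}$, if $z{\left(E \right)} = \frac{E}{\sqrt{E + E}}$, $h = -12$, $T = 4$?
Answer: $\left(12 - \sqrt{2}\right)^{2} \approx 112.06$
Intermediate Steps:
$z{\left(E \right)} = \frac{\sqrt{2} \sqrt{E}}{2}$ ($z{\left(E \right)} = \frac{E}{\sqrt{2 E}} = \frac{E}{\sqrt{2} \sqrt{E}} = E \frac{\sqrt{2}}{2 \sqrt{E}} = \frac{\sqrt{2} \sqrt{E}}{2}$)
$\left(z{\left(T \right)} + h\right)^{2} = \left(\frac{\sqrt{2} \sqrt{4}}{2} - 12\right)^{2} = \left(\frac{1}{2} \sqrt{2} \cdot 2 - 12\right)^{2} = \left(\sqrt{2} - 12\right)^{2} = \left(-12 + \sqrt{2}\right)^{2}$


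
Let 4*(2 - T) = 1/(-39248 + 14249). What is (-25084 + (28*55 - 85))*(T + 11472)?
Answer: -27110830147045/99996 ≈ -2.7112e+8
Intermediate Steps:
T = 199993/99996 (T = 2 - 1/(4*(-39248 + 14249)) = 2 - ¼/(-24999) = 2 - ¼*(-1/24999) = 2 + 1/99996 = 199993/99996 ≈ 2.0000)
(-25084 + (28*55 - 85))*(T + 11472) = (-25084 + (28*55 - 85))*(199993/99996 + 11472) = (-25084 + (1540 - 85))*(1147354105/99996) = (-25084 + 1455)*(1147354105/99996) = -23629*1147354105/99996 = -27110830147045/99996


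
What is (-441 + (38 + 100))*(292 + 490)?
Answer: -236946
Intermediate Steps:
(-441 + (38 + 100))*(292 + 490) = (-441 + 138)*782 = -303*782 = -236946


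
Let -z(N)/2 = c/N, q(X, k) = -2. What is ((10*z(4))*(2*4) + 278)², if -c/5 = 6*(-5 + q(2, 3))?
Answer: 65966884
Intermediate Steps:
c = 210 (c = -30*(-5 - 2) = -30*(-7) = -5*(-42) = 210)
z(N) = -420/N
((10*z(4))*(2*4) + 278)² = ((10*(-420/4))*(2*4) + 278)² = ((10*(-420*¼))*8 + 278)² = ((10*(-105))*8 + 278)² = (-1050*8 + 278)² = (-8400 + 278)² = (-8122)² = 65966884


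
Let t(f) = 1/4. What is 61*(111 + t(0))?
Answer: 27145/4 ≈ 6786.3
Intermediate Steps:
t(f) = ¼
61*(111 + t(0)) = 61*(111 + ¼) = 61*(445/4) = 27145/4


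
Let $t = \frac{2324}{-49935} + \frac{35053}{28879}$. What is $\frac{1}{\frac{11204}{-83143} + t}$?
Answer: $\frac{119898264214695}{123794032334077} \approx 0.96853$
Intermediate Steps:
$t = \frac{1683256759}{1442072865}$ ($t = 2324 \left(- \frac{1}{49935}\right) + 35053 \cdot \frac{1}{28879} = - \frac{2324}{49935} + \frac{35053}{28879} = \frac{1683256759}{1442072865} \approx 1.1672$)
$\frac{1}{\frac{11204}{-83143} + t} = \frac{1}{\frac{11204}{-83143} + \frac{1683256759}{1442072865}} = \frac{1}{11204 \left(- \frac{1}{83143}\right) + \frac{1683256759}{1442072865}} = \frac{1}{- \frac{11204}{83143} + \frac{1683256759}{1442072865}} = \frac{1}{\frac{123794032334077}{119898264214695}} = \frac{119898264214695}{123794032334077}$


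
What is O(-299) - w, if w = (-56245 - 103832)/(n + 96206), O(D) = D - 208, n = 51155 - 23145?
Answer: -62817435/124216 ≈ -505.71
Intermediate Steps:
n = 28010
O(D) = -208 + D
w = -160077/124216 (w = (-56245 - 103832)/(28010 + 96206) = -160077/124216 ≈ -1.2887)
O(-299) - w = (-208 - 299) - 1*(-160077/124216) = -507 + 160077/124216 = -62817435/124216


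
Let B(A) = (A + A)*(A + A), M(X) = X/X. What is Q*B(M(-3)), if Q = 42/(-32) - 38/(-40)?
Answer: -29/20 ≈ -1.4500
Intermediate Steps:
M(X) = 1
B(A) = 4*A² (B(A) = (2*A)*(2*A) = 4*A²)
Q = -29/80 (Q = 42*(-1/32) - 38*(-1/40) = -21/16 + 19/20 = -29/80 ≈ -0.36250)
Q*B(M(-3)) = -29*1²/20 = -29/20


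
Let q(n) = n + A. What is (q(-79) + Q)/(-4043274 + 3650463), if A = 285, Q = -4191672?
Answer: 4191466/392811 ≈ 10.670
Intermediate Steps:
q(n) = 285 + n (q(n) = n + 285 = 285 + n)
(q(-79) + Q)/(-4043274 + 3650463) = ((285 - 79) - 4191672)/(-4043274 + 3650463) = (206 - 4191672)/(-392811) = -4191466*(-1/392811) = 4191466/392811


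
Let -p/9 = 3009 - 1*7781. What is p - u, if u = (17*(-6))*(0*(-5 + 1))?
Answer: 42948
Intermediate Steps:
p = 42948 (p = -9*(3009 - 1*7781) = -9*(3009 - 7781) = -9*(-4772) = 42948)
u = 0 (u = -0*(-4) = -102*0 = 0)
p - u = 42948 - 1*0 = 42948 + 0 = 42948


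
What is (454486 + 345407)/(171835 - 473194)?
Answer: -266631/100453 ≈ -2.6543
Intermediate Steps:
(454486 + 345407)/(171835 - 473194) = 799893/(-301359) = 799893*(-1/301359) = -266631/100453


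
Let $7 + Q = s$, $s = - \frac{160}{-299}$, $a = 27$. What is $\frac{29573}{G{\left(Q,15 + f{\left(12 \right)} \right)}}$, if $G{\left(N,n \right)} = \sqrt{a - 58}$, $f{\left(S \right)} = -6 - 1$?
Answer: $- \frac{29573 i \sqrt{31}}{31} \approx - 5311.5 i$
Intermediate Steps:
$f{\left(S \right)} = -7$
$s = \frac{160}{299}$ ($s = \left(-160\right) \left(- \frac{1}{299}\right) = \frac{160}{299} \approx 0.53512$)
$Q = - \frac{1933}{299}$ ($Q = -7 + \frac{160}{299} = - \frac{1933}{299} \approx -6.4649$)
$G{\left(N,n \right)} = i \sqrt{31}$ ($G{\left(N,n \right)} = \sqrt{27 - 58} = \sqrt{-31} = i \sqrt{31}$)
$\frac{29573}{G{\left(Q,15 + f{\left(12 \right)} \right)}} = \frac{29573}{i \sqrt{31}} = 29573 \left(- \frac{i \sqrt{31}}{31}\right) = - \frac{29573 i \sqrt{31}}{31}$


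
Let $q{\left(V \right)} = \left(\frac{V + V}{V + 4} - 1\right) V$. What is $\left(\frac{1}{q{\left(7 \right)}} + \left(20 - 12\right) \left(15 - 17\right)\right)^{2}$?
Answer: $\frac{105625}{441} \approx 239.51$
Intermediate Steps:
$q{\left(V \right)} = V \left(-1 + \frac{2 V}{4 + V}\right)$ ($q{\left(V \right)} = \left(\frac{2 V}{4 + V} - 1\right) V = \left(-1 + \frac{2 V}{4 + V}\right) V = V \left(-1 + \frac{2 V}{4 + V}\right)$)
$\left(\frac{1}{q{\left(7 \right)}} + \left(20 - 12\right) \left(15 - 17\right)\right)^{2} = \left(\frac{1}{7 \frac{1}{4 + 7} \left(-4 + 7\right)} + \left(20 - 12\right) \left(15 - 17\right)\right)^{2} = \left(\frac{1}{7 \cdot \frac{1}{11} \cdot 3} + 8 \left(-2\right)\right)^{2} = \left(\frac{1}{7 \cdot \frac{1}{11} \cdot 3} - 16\right)^{2} = \left(\frac{1}{\frac{21}{11}} - 16\right)^{2} = \left(\frac{11}{21} - 16\right)^{2} = \left(- \frac{325}{21}\right)^{2} = \frac{105625}{441}$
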